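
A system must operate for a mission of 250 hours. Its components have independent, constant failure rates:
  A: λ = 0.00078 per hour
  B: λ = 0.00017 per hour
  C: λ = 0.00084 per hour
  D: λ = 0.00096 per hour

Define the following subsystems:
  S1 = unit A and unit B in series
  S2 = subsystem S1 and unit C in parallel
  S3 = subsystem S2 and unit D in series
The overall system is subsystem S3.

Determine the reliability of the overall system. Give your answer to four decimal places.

R(A) = exp(−0.00078 × 250) = 0.822835
R(B) = exp(−0.00017 × 250) = 0.958390
R(C) = exp(−0.00084 × 250) = 0.810584
R(D) = exp(−0.00096 × 250) = 0.786628
Series (A and B): 0.822835 × 0.958390 = 0.788597
Parallel ([0.788597] and C): 1 − (1 − 0.788597)(1 − 0.810584) = 0.959957
Series ([0.959957] and D): 0.959957 × 0.786628 = 0.7551

0.7551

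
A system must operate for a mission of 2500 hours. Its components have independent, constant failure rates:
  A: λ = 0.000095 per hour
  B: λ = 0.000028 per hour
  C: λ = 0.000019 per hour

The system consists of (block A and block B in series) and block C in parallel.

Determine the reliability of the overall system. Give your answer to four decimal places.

0.9877

R(A) = exp(−0.000095 × 2500) = 0.788597
R(B) = exp(−0.000028 × 2500) = 0.932394
R(C) = exp(−0.000019 × 2500) = 0.953610
Series (A and B): 0.788597 × 0.932394 = 0.735283
Parallel ([0.735283] and C): 1 − (1 − 0.735283)(1 − 0.953610) = 0.9877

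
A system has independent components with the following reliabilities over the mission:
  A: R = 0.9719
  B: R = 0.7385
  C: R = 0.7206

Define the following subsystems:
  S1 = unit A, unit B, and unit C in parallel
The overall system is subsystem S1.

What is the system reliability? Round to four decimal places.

Parallel (A, B, and C): 1 − (1 − 0.971900)(1 − 0.738500)(1 − 0.720600) = 0.9979

0.9979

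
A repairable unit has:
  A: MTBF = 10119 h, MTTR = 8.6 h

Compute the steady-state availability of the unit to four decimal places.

0.9992

A(A) = MTBF/(MTBF+MTTR) = 10119/(10119+8.6) = 0.9992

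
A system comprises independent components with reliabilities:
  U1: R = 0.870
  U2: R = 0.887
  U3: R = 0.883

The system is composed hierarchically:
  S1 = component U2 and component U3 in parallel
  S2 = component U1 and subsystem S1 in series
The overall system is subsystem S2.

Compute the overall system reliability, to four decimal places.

0.8585

Parallel (U2 and U3): 1 − (1 − 0.887000)(1 − 0.883000) = 0.986779
Series (U1 and [0.986779]): 0.870000 × 0.986779 = 0.8585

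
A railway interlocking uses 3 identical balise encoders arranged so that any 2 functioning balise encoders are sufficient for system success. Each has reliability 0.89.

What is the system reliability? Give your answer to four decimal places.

R = Σ_{i=2}^{3} C(3,i) p^i (1−p)^{3−i} with p = 0.89
C(3,2)·0.89^2·0.11^1 = 0.261393
C(3,3)·0.89^3·0.11^0 = 0.704969
Sum = 0.9664

0.9664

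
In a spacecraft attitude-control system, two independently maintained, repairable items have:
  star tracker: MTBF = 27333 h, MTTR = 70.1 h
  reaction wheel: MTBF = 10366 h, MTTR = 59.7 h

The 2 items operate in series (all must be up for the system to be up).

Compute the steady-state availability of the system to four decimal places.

0.9917

A(star tracker) = MTBF/(MTBF+MTTR) = 27333/(27333+70.1) = 0.997442
A(reaction wheel) = MTBF/(MTBF+MTTR) = 10366/(10366+59.7) = 0.994274
Series availability: 0.997442 × 0.994274 = 0.9917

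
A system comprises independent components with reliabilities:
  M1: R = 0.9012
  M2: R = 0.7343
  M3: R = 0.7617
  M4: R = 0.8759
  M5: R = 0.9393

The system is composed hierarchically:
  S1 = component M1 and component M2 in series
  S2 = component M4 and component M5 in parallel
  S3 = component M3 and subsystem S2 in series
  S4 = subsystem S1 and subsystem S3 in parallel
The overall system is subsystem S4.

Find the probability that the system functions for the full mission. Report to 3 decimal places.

0.917

Series (M1 and M2): 0.90120 × 0.73430 = 0.66175
Parallel (M4 and M5): 1 − (1 − 0.87590)(1 − 0.93930) = 0.99247
Series (M3 and [0.99247]): 0.76170 × 0.99247 = 0.75596
Parallel ([0.66175] and [0.75596]): 1 − (1 − 0.66175)(1 − 0.75596) = 0.917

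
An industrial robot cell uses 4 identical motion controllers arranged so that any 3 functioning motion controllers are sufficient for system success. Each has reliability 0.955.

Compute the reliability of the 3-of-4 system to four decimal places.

R = Σ_{i=3}^{4} C(4,i) p^i (1−p)^{4−i} with p = 0.955
C(4,3)·0.955^3·0.045^1 = 0.156777
C(4,4)·0.955^4·0.045^0 = 0.831790
Sum = 0.9886

0.9886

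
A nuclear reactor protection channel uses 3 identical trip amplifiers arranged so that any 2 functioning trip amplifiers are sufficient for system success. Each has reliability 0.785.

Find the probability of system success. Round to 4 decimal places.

R = Σ_{i=2}^{3} C(3,i) p^i (1−p)^{3−i} with p = 0.785
C(3,2)·0.785^2·0.215^1 = 0.397465
C(3,3)·0.785^3·0.215^0 = 0.483737
Sum = 0.8812

0.8812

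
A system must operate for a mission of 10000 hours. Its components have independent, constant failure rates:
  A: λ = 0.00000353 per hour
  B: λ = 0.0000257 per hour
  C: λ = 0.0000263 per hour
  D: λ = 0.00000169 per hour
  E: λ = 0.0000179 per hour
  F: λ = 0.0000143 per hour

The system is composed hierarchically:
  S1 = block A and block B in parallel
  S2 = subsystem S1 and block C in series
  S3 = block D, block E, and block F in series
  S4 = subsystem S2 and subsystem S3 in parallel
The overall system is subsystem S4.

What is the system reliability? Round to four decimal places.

R(A) = exp(−0.00000353 × 10000) = 0.965316
R(B) = exp(−0.0000257 × 10000) = 0.773368
R(C) = exp(−0.0000263 × 10000) = 0.768742
R(D) = exp(−0.00000169 × 10000) = 0.983242
R(E) = exp(−0.0000179 × 10000) = 0.836106
R(F) = exp(−0.0000143 × 10000) = 0.866754
Parallel (A and B): 1 − (1 − 0.965316)(1 − 0.773368) = 0.992139
Series ([0.992139] and C): 0.992139 × 0.768742 = 0.762699
Series (D, E, and F): 0.983242 × 0.836106 × 0.866754 = 0.712554
Parallel ([0.762699] and [0.712554]): 1 − (1 − 0.762699)(1 − 0.712554) = 0.9318

0.9318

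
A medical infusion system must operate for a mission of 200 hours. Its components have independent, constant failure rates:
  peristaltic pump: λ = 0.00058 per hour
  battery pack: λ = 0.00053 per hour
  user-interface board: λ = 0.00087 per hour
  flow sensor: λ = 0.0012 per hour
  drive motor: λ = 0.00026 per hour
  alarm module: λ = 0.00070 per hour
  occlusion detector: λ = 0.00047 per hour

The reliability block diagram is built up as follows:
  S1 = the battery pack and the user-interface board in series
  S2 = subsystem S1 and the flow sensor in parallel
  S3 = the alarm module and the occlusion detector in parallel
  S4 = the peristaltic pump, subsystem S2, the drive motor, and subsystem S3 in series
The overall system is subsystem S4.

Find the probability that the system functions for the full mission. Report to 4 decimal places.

R(peristaltic pump) = exp(−0.00058 × 200) = 0.890475
R(battery pack) = exp(−0.00053 × 200) = 0.899425
R(user-interface board) = exp(−0.00087 × 200) = 0.840297
R(flow sensor) = exp(−0.0012 × 200) = 0.786628
R(drive motor) = exp(−0.00026 × 200) = 0.949329
R(alarm module) = exp(−0.00070 × 200) = 0.869358
R(occlusion detector) = exp(−0.00047 × 200) = 0.910283
Series (battery pack and user-interface board): 0.899425 × 0.840297 = 0.755784
Parallel ([0.755784] and flow sensor): 1 − (1 − 0.755784)(1 − 0.786628) = 0.947891
Parallel (alarm module and occlusion detector): 1 − (1 − 0.869358)(1 − 0.910283) = 0.988279
Series (peristaltic pump, [0.947891], drive motor, and [0.988279]): 0.890475 × 0.947891 × 0.949329 × 0.988279 = 0.7919

0.7919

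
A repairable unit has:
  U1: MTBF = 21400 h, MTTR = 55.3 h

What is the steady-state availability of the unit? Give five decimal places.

A(U1) = MTBF/(MTBF+MTTR) = 21400/(21400+55.3) = 0.99742

0.99742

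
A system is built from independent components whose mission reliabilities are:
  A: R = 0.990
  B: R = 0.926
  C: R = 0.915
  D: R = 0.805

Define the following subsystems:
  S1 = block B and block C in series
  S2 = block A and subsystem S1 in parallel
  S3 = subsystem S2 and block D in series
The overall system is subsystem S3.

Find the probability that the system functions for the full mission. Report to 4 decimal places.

Series (B and C): 0.926000 × 0.915000 = 0.847290
Parallel (A and [0.847290]): 1 − (1 − 0.990000)(1 − 0.847290) = 0.998473
Series ([0.998473] and D): 0.998473 × 0.805000 = 0.8038

0.8038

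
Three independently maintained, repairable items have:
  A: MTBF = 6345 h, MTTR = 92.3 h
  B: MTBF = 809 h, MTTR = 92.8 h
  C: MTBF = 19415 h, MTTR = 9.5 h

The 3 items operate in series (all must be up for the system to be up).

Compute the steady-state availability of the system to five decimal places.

A(A) = MTBF/(MTBF+MTTR) = 6345/(6345+92.3) = 0.985662
A(B) = MTBF/(MTBF+MTTR) = 809/(809+92.8) = 0.897095
A(C) = MTBF/(MTBF+MTTR) = 19415/(19415+9.5) = 0.999511
Series availability: 0.985662 × 0.897095 × 0.999511 = 0.88380

0.88380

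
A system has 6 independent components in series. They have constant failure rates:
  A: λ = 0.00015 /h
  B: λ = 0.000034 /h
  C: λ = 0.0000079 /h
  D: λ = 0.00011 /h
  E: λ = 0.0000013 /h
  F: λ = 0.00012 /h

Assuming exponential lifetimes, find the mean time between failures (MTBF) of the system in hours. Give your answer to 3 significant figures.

2360

Series of exponential components: λ_sys = Σ λ_i
λ_sys = 0.00015 + 0.000034 + 0.0000079 + 0.00011 + 0.0000013 + 0.00012 = 4.2320e-04 /h
MTBF = 1 / λ_sys = 2360 h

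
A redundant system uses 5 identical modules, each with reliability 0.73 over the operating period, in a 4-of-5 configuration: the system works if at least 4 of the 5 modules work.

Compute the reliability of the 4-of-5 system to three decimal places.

0.591

R = Σ_{i=4}^{5} C(5,i) p^i (1−p)^{5−i} with p = 0.73
C(5,4)·0.73^4·0.27^1 = 0.38338
C(5,5)·0.73^5·0.27^0 = 0.20731
Sum = 0.591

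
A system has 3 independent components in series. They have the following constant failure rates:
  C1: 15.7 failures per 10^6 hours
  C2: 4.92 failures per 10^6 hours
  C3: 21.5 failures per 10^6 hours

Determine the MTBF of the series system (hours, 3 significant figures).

23700

Series of exponential components: λ_sys = Σ λ_i
λ_sys = 0.0000157 + 0.00000492 + 0.0000215 = 4.2120e-05 /h
MTBF = 1 / λ_sys = 23700 h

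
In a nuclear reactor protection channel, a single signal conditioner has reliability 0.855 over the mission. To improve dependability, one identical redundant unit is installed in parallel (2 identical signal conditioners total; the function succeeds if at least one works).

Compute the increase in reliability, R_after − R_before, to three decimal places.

R_before = 0.855
R_after = 1 − (1 − 0.855)^2 = 0.979
ΔR = 0.979 − 0.855 = 0.124

0.124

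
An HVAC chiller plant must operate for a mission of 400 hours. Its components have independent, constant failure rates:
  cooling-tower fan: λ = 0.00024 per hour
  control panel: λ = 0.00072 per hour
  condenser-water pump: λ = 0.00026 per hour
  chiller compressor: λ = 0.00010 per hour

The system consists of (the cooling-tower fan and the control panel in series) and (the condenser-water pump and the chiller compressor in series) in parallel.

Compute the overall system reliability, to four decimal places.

0.9572

R(cooling-tower fan) = exp(−0.00024 × 400) = 0.908464
R(control panel) = exp(−0.00072 × 400) = 0.749762
R(condenser-water pump) = exp(−0.00026 × 400) = 0.901225
R(chiller compressor) = exp(−0.00010 × 400) = 0.960789
Series (cooling-tower fan and control panel): 0.908464 × 0.749762 = 0.681132
Series (condenser-water pump and chiller compressor): 0.901225 × 0.960789 = 0.865887
Parallel ([0.681132] and [0.865887]): 1 − (1 − 0.681132)(1 − 0.865887) = 0.9572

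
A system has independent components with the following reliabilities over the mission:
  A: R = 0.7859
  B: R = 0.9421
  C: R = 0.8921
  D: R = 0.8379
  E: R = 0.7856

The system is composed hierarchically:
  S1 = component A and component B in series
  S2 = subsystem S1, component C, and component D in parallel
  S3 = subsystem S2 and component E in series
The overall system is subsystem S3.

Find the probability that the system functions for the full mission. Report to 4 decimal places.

Series (A and B): 0.785900 × 0.942100 = 0.740396
Parallel ([0.740396], C, and D): 1 − (1 − 0.740396)(1 − 0.892100)(1 − 0.837900) = 0.995459
Series ([0.995459] and E): 0.995459 × 0.785600 = 0.7820

0.7820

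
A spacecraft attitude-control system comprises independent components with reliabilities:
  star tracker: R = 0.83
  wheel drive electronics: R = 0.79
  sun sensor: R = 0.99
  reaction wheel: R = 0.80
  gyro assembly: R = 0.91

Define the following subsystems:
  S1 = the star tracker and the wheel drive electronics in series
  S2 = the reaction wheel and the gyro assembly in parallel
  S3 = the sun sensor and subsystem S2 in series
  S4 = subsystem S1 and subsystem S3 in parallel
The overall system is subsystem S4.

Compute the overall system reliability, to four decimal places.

Series (star tracker and wheel drive electronics): 0.830000 × 0.790000 = 0.655700
Parallel (reaction wheel and gyro assembly): 1 − (1 − 0.800000)(1 − 0.910000) = 0.982000
Series (sun sensor and [0.982000]): 0.990000 × 0.982000 = 0.972180
Parallel ([0.655700] and [0.972180]): 1 − (1 − 0.655700)(1 − 0.972180) = 0.9904

0.9904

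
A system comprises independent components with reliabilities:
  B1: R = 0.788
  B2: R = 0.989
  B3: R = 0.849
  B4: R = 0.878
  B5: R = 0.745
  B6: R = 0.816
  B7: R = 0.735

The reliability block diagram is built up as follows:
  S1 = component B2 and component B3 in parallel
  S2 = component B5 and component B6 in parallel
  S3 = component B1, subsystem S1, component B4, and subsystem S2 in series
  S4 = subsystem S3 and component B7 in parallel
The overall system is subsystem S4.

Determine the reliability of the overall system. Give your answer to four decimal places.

Parallel (B2 and B3): 1 − (1 − 0.989000)(1 − 0.849000) = 0.998339
Parallel (B5 and B6): 1 − (1 − 0.745000)(1 − 0.816000) = 0.953080
Series (B1, [0.998339], B4, and [0.953080]): 0.788000 × 0.998339 × 0.878000 × 0.953080 = 0.658306
Parallel ([0.658306] and B7): 1 − (1 − 0.658306)(1 − 0.735000) = 0.9095

0.9095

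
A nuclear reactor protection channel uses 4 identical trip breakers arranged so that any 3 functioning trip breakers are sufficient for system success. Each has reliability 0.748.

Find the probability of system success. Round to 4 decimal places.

0.7349

R = Σ_{i=3}^{4} C(4,i) p^i (1−p)^{4−i} with p = 0.748
C(4,3)·0.748^3·0.252^1 = 0.421857
C(4,4)·0.748^4·0.252^0 = 0.313045
Sum = 0.7349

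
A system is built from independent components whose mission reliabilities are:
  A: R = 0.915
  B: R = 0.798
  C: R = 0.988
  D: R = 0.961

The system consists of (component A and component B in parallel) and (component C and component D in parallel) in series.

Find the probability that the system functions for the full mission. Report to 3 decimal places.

0.982

Parallel (A and B): 1 − (1 − 0.91500)(1 − 0.79800) = 0.98283
Parallel (C and D): 1 − (1 − 0.98800)(1 − 0.96100) = 0.99953
Series ([0.98283] and [0.99953]): 0.98283 × 0.99953 = 0.982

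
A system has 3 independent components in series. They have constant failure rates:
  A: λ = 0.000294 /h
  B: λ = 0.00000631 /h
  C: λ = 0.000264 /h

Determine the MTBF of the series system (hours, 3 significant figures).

1770

Series of exponential components: λ_sys = Σ λ_i
λ_sys = 0.000294 + 0.00000631 + 0.000264 = 5.6431e-04 /h
MTBF = 1 / λ_sys = 1770 h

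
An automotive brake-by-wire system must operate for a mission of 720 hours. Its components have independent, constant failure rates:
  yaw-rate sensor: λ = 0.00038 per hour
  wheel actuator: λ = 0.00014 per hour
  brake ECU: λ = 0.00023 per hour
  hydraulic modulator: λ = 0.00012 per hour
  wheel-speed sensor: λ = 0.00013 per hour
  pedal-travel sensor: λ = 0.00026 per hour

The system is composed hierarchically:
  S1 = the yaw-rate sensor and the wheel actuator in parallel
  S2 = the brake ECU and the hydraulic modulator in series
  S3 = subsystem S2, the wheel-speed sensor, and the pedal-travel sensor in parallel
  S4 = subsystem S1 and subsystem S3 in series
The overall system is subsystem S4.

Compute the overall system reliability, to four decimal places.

0.9737

R(yaw-rate sensor) = exp(−0.00038 × 720) = 0.760636
R(wheel actuator) = exp(−0.00014 × 720) = 0.904114
R(brake ECU) = exp(−0.00023 × 720) = 0.847385
R(hydraulic modulator) = exp(−0.00012 × 720) = 0.917227
R(wheel-speed sensor) = exp(−0.00013 × 720) = 0.910647
R(pedal-travel sensor) = exp(−0.00026 × 720) = 0.829278
Parallel (yaw-rate sensor and wheel actuator): 1 − (1 − 0.760636)(1 − 0.904114) = 0.977048
Series (brake ECU and hydraulic modulator): 0.847385 × 0.917227 = 0.777244
Parallel ([0.777244], wheel-speed sensor, and pedal-travel sensor): 1 − (1 − 0.777244)(1 − 0.910647)(1 − 0.829278) = 0.996602
Series ([0.977048] and [0.996602]): 0.977048 × 0.996602 = 0.9737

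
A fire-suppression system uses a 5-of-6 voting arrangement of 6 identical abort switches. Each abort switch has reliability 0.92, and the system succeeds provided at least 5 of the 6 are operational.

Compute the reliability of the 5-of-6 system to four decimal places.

R = Σ_{i=5}^{6} C(6,i) p^i (1−p)^{6−i} with p = 0.92
C(6,5)·0.92^5·0.08^1 = 0.316359
C(6,6)·0.92^6·0.08^0 = 0.606355
Sum = 0.9227

0.9227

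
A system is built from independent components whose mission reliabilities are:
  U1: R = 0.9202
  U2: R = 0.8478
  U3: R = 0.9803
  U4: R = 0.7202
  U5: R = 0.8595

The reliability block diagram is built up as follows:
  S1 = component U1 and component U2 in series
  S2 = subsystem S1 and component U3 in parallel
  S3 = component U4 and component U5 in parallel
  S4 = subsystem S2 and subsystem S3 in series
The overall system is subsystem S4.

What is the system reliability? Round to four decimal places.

0.9565

Series (U1 and U2): 0.920200 × 0.847800 = 0.780146
Parallel ([0.780146] and U3): 1 − (1 − 0.780146)(1 − 0.980300) = 0.995669
Parallel (U4 and U5): 1 − (1 − 0.720200)(1 − 0.859500) = 0.960688
Series ([0.995669] and [0.960688]): 0.995669 × 0.960688 = 0.9565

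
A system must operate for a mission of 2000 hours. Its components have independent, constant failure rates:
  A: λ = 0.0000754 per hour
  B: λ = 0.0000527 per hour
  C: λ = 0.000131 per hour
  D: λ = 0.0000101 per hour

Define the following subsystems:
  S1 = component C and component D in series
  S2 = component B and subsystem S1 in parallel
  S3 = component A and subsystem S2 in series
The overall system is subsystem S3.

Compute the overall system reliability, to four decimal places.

R(A) = exp(−0.0000754 × 2000) = 0.860020
R(B) = exp(−0.0000527 × 2000) = 0.899964
R(C) = exp(−0.000131 × 2000) = 0.769511
R(D) = exp(−0.0000101 × 2000) = 0.980003
Series (C and D): 0.769511 × 0.980003 = 0.754123
Parallel (B and [0.754123]): 1 − (1 − 0.899964)(1 − 0.754123) = 0.975403
Series (A and [0.975403]): 0.860020 × 0.975403 = 0.8389

0.8389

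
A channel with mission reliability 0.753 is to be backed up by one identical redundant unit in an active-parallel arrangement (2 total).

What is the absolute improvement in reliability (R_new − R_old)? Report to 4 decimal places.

0.1860

R_before = 0.753
R_after = 1 − (1 − 0.753)^2 = 0.9390
ΔR = 0.9390 − 0.753 = 0.1860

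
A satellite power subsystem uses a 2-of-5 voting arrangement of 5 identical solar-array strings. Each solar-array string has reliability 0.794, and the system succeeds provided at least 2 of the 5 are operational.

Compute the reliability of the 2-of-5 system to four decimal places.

0.9925

R = Σ_{i=2}^{5} C(5,i) p^i (1−p)^{5−i} with p = 0.794
C(5,2)·0.794^2·0.206^3 = 0.055112
C(5,3)·0.794^3·0.206^2 = 0.212420
C(5,4)·0.794^4·0.206^1 = 0.409373
C(5,5)·0.794^5·0.206^0 = 0.315575
Sum = 0.9925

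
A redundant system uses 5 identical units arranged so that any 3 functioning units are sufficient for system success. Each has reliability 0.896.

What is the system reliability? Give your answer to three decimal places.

0.990

R = Σ_{i=3}^{5} C(5,i) p^i (1−p)^{5−i} with p = 0.896
C(5,3)·0.896^3·0.104^2 = 0.07780
C(5,4)·0.896^4·0.104^1 = 0.33515
C(5,5)·0.896^5·0.104^0 = 0.57748
Sum = 0.990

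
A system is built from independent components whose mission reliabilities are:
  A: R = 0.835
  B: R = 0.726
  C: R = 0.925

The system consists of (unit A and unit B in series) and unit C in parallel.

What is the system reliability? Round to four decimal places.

Series (A and B): 0.835000 × 0.726000 = 0.606210
Parallel ([0.606210] and C): 1 − (1 − 0.606210)(1 − 0.925000) = 0.9705

0.9705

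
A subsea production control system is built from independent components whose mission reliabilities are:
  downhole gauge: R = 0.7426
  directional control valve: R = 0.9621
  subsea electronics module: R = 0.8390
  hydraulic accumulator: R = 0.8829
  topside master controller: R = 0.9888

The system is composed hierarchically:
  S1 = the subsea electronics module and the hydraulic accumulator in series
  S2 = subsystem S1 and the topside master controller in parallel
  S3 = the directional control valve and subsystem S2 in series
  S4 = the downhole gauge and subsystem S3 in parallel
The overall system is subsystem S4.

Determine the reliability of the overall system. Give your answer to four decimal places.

0.9895

Series (subsea electronics module and hydraulic accumulator): 0.839000 × 0.882900 = 0.740753
Parallel ([0.740753] and topside master controller): 1 − (1 − 0.740753)(1 − 0.988800) = 0.997096
Series (directional control valve and [0.997096]): 0.962100 × 0.997096 = 0.959306
Parallel (downhole gauge and [0.959306]): 1 − (1 − 0.742600)(1 − 0.959306) = 0.9895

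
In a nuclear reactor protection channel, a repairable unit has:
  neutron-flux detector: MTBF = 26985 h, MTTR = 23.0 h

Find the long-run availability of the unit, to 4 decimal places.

A(neutron-flux detector) = MTBF/(MTBF+MTTR) = 26985/(26985+23.0) = 0.9991

0.9991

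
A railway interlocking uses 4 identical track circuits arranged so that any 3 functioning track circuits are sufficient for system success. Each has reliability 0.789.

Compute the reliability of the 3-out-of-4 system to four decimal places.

0.8021

R = Σ_{i=3}^{4} C(4,i) p^i (1−p)^{4−i} with p = 0.789
C(4,3)·0.789^3·0.211^1 = 0.414547
C(4,4)·0.789^4·0.211^0 = 0.387532
Sum = 0.8021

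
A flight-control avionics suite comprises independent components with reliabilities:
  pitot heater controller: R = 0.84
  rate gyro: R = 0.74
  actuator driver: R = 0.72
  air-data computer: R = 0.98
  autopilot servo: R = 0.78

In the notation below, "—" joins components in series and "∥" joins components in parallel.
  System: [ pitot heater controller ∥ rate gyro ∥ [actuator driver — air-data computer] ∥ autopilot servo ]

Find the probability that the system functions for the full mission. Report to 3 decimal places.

0.997

Series (actuator driver and air-data computer): 0.72000 × 0.98000 = 0.70560
Parallel (pitot heater controller, rate gyro, [0.70560], and autopilot servo): 1 − (1 − 0.84000)(1 − 0.74000)(1 − 0.70560)(1 − 0.78000) = 0.997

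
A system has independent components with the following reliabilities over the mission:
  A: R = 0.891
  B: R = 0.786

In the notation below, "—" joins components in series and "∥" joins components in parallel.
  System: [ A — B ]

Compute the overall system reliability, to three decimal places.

0.700

Series (A and B): 0.89100 × 0.78600 = 0.700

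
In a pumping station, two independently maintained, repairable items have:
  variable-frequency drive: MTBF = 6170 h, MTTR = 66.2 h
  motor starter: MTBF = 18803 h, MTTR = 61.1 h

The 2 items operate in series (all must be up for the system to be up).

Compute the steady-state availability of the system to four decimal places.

0.9862

A(variable-frequency drive) = MTBF/(MTBF+MTTR) = 6170/(6170+66.2) = 0.989385
A(motor starter) = MTBF/(MTBF+MTTR) = 18803/(18803+61.1) = 0.996761
Series availability: 0.989385 × 0.996761 = 0.9862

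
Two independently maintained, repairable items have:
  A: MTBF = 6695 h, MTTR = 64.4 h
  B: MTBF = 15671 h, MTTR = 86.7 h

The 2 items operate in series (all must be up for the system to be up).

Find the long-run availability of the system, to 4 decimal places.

0.9850

A(A) = MTBF/(MTBF+MTTR) = 6695/(6695+64.4) = 0.990473
A(B) = MTBF/(MTBF+MTTR) = 15671/(15671+86.7) = 0.994498
Series availability: 0.990473 × 0.994498 = 0.9850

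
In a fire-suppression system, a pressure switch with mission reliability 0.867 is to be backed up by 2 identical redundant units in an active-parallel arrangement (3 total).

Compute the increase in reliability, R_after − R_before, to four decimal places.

R_before = 0.867
R_after = 1 − (1 − 0.867)^3 = 0.9976
ΔR = 0.9976 − 0.867 = 0.1306

0.1306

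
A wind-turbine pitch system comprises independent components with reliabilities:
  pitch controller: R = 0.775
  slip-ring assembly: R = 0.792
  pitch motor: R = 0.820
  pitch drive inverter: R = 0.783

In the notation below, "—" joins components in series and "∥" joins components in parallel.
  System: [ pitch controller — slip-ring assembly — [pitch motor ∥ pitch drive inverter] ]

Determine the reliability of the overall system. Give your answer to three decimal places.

Parallel (pitch motor and pitch drive inverter): 1 − (1 − 0.82000)(1 − 0.78300) = 0.96094
Series (pitch controller, slip-ring assembly, and [0.96094]): 0.77500 × 0.79200 × 0.96094 = 0.590

0.590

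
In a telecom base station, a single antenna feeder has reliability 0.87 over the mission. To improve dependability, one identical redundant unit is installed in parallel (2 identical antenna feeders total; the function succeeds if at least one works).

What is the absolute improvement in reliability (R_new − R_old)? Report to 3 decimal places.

R_before = 0.87
R_after = 1 − (1 − 0.87)^2 = 0.983
ΔR = 0.983 − 0.87 = 0.113

0.113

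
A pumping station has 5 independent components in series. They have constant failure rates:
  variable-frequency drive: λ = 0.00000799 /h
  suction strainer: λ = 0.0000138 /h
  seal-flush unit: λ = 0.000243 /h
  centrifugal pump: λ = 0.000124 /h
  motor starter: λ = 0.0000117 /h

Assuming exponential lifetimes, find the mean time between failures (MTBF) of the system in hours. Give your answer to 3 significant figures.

Series of exponential components: λ_sys = Σ λ_i
λ_sys = 0.00000799 + 0.0000138 + 0.000243 + 0.000124 + 0.0000117 = 4.0049e-04 /h
MTBF = 1 / λ_sys = 2500 h

2500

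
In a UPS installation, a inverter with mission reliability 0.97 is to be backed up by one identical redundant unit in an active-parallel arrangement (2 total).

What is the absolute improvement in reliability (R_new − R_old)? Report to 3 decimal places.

R_before = 0.97
R_after = 1 − (1 − 0.97)^2 = 0.999
ΔR = 0.999 − 0.97 = 0.029

0.029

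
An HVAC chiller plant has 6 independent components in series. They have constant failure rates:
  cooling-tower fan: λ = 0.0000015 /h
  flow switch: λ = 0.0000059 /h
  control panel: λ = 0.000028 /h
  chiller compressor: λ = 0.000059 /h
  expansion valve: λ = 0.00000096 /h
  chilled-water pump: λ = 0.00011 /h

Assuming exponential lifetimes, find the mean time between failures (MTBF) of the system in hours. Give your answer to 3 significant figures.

4870

Series of exponential components: λ_sys = Σ λ_i
λ_sys = 0.0000015 + 0.0000059 + 0.000028 + 0.000059 + 0.00000096 + 0.00011 = 2.0536e-04 /h
MTBF = 1 / λ_sys = 4870 h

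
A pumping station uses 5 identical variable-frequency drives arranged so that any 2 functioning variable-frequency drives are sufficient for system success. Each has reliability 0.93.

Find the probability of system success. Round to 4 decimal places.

0.9999

R = Σ_{i=2}^{5} C(5,i) p^i (1−p)^{5−i} with p = 0.93
C(5,2)·0.93^2·0.07^3 = 0.002967
C(5,3)·0.93^3·0.07^2 = 0.039413
C(5,4)·0.93^4·0.07^1 = 0.261818
C(5,5)·0.93^5·0.07^0 = 0.695688
Sum = 0.9999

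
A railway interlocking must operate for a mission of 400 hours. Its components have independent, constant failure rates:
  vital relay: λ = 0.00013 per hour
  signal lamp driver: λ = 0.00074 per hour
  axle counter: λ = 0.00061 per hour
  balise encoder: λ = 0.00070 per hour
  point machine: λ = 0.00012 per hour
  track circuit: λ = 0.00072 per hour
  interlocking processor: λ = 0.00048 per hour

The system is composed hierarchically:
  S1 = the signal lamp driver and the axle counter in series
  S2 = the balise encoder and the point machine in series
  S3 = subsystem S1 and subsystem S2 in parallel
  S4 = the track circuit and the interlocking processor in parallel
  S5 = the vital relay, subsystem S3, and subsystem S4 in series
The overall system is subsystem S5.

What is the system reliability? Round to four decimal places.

R(vital relay) = exp(−0.00013 × 400) = 0.949329
R(signal lamp driver) = exp(−0.00074 × 400) = 0.743787
R(axle counter) = exp(−0.00061 × 400) = 0.783488
R(balise encoder) = exp(−0.00070 × 400) = 0.755784
R(point machine) = exp(−0.00012 × 400) = 0.953134
R(track circuit) = exp(−0.00072 × 400) = 0.749762
R(interlocking processor) = exp(−0.00048 × 400) = 0.825307
Series (signal lamp driver and axle counter): 0.743787 × 0.783488 = 0.582748
Series (balise encoder and point machine): 0.755784 × 0.953134 = 0.720363
Parallel ([0.582748] and [0.720363]): 1 − (1 − 0.582748)(1 − 0.720363) = 0.883321
Parallel (track circuit and interlocking processor): 1 − (1 − 0.749762)(1 − 0.825307) = 0.956285
Series (vital relay, [0.883321], and [0.956285]): 0.949329 × 0.883321 × 0.956285 = 0.8019

0.8019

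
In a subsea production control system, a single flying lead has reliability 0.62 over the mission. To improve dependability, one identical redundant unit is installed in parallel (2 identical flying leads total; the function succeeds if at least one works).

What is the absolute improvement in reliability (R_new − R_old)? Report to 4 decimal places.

0.2356

R_before = 0.62
R_after = 1 − (1 − 0.62)^2 = 0.8556
ΔR = 0.8556 − 0.62 = 0.2356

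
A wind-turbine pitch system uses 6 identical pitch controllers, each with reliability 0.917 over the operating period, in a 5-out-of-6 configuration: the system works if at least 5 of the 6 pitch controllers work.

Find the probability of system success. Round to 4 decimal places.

0.9175

R = Σ_{i=5}^{6} C(6,i) p^i (1−p)^{6−i} with p = 0.917
C(6,5)·0.917^5·0.083^1 = 0.322906
C(6,6)·0.917^6·0.083^0 = 0.594588
Sum = 0.9175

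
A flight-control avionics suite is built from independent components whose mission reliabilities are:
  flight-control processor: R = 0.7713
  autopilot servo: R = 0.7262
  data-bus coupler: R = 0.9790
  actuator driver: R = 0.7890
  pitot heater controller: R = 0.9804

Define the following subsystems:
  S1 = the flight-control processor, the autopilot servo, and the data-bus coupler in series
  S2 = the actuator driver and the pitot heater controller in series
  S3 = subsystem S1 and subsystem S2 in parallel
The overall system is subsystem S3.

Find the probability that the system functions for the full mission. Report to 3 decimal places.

Series (flight-control processor, autopilot servo, and data-bus coupler): 0.77130 × 0.72620 × 0.97900 = 0.54836
Series (actuator driver and pitot heater controller): 0.78900 × 0.98040 = 0.77354
Parallel ([0.54836] and [0.77354]): 1 − (1 − 0.54836)(1 − 0.77354) = 0.898

0.898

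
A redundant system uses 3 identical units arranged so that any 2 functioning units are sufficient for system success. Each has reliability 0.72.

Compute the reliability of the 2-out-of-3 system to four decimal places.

R = Σ_{i=2}^{3} C(3,i) p^i (1−p)^{3−i} with p = 0.72
C(3,2)·0.72^2·0.28^1 = 0.435456
C(3,3)·0.72^3·0.28^0 = 0.373248
Sum = 0.8087

0.8087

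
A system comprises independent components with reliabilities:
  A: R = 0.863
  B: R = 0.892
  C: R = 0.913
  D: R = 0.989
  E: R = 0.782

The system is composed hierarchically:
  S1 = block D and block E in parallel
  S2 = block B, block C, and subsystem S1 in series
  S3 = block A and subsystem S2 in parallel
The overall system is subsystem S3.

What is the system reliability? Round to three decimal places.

0.974

Parallel (D and E): 1 − (1 − 0.98900)(1 − 0.78200) = 0.99760
Series (B, C, and [0.99760]): 0.89200 × 0.91300 × 0.99760 = 0.81244
Parallel (A and [0.81244]): 1 − (1 − 0.86300)(1 − 0.81244) = 0.974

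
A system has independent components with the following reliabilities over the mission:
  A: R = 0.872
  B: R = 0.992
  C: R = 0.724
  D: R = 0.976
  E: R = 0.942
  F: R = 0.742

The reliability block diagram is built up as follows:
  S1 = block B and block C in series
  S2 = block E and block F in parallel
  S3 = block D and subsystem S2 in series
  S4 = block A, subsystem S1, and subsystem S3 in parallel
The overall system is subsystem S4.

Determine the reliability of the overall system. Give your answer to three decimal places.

0.999

Series (B and C): 0.99200 × 0.72400 = 0.71821
Parallel (E and F): 1 − (1 − 0.94200)(1 − 0.74200) = 0.98504
Series (D and [0.98504]): 0.97600 × 0.98504 = 0.96140
Parallel (A, [0.71821], and [0.96140]): 1 − (1 − 0.87200)(1 − 0.71821)(1 − 0.96140) = 0.999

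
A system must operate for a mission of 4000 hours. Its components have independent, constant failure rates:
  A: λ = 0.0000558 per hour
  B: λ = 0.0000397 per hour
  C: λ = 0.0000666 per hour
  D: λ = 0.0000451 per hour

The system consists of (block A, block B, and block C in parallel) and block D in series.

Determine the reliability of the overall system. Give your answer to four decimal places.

0.8292

R(A) = exp(−0.0000558 × 4000) = 0.799955
R(B) = exp(−0.0000397 × 4000) = 0.853167
R(C) = exp(−0.0000666 × 4000) = 0.766133
R(D) = exp(−0.0000451 × 4000) = 0.834936
Parallel (A, B, and C): 1 − (1 − 0.799955)(1 − 0.853167)(1 − 0.766133) = 0.993131
Series ([0.993131] and D): 0.993131 × 0.834936 = 0.8292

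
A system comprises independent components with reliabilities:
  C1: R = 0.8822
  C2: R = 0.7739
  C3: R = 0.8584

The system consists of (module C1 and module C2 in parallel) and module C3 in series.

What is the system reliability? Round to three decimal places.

Parallel (C1 and C2): 1 − (1 − 0.88220)(1 − 0.77390) = 0.97337
Series ([0.97337] and C3): 0.97337 × 0.85840 = 0.836

0.836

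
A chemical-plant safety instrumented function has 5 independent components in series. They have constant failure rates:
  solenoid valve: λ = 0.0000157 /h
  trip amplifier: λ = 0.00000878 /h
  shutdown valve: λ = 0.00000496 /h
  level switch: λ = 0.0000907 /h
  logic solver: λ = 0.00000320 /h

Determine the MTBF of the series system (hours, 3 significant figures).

Series of exponential components: λ_sys = Σ λ_i
λ_sys = 0.0000157 + 0.00000878 + 0.00000496 + 0.0000907 + 0.00000320 = 1.2334e-04 /h
MTBF = 1 / λ_sys = 8110 h

8110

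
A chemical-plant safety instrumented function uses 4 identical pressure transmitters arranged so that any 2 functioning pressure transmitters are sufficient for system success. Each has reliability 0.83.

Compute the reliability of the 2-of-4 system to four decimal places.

R = Σ_{i=2}^{4} C(4,i) p^i (1−p)^{4−i} with p = 0.83
C(4,2)·0.83^2·0.17^2 = 0.119455
C(4,3)·0.83^3·0.17^1 = 0.388815
C(4,4)·0.83^4·0.17^0 = 0.474583
Sum = 0.9829

0.9829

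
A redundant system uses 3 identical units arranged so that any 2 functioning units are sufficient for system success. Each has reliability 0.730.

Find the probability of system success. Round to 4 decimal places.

R = Σ_{i=2}^{3} C(3,i) p^i (1−p)^{3−i} with p = 0.730
C(3,2)·0.730^2·0.270^1 = 0.431649
C(3,3)·0.730^3·0.270^0 = 0.389017
Sum = 0.8207

0.8207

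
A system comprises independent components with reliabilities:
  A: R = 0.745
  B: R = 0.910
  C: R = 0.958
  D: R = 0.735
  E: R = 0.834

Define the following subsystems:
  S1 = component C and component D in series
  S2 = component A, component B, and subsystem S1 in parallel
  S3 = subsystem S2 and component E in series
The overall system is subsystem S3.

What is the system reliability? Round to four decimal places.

0.8283

Series (C and D): 0.958000 × 0.735000 = 0.704130
Parallel (A, B, and [0.704130]): 1 − (1 − 0.745000)(1 − 0.910000)(1 − 0.704130) = 0.993210
Series ([0.993210] and E): 0.993210 × 0.834000 = 0.8283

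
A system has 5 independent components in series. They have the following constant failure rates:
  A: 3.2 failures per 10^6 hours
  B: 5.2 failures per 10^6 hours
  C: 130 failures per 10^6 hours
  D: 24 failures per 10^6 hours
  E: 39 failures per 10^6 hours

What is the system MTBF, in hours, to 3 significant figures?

4970

Series of exponential components: λ_sys = Σ λ_i
λ_sys = 0.0000032 + 0.0000052 + 0.00013 + 0.000024 + 0.000039 = 2.0140e-04 /h
MTBF = 1 / λ_sys = 4970 h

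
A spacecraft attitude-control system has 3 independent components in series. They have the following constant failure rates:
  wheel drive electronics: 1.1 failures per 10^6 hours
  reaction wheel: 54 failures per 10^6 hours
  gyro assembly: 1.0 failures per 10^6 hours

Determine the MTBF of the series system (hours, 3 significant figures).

17800

Series of exponential components: λ_sys = Σ λ_i
λ_sys = 0.0000011 + 0.000054 + 0.0000010 = 5.6100e-05 /h
MTBF = 1 / λ_sys = 17800 h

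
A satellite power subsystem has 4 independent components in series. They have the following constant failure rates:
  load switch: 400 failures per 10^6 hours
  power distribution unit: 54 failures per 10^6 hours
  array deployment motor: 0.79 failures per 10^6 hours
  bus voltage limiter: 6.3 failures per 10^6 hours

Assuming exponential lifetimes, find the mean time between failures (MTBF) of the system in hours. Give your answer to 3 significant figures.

2170

Series of exponential components: λ_sys = Σ λ_i
λ_sys = 0.00040 + 0.000054 + 0.00000079 + 0.0000063 = 4.6109e-04 /h
MTBF = 1 / λ_sys = 2170 h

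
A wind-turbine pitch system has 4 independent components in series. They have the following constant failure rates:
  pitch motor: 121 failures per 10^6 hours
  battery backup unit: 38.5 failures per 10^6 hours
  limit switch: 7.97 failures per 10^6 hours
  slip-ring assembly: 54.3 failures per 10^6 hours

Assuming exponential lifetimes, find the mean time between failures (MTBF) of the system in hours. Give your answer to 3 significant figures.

Series of exponential components: λ_sys = Σ λ_i
λ_sys = 0.000121 + 0.0000385 + 0.00000797 + 0.0000543 = 2.2177e-04 /h
MTBF = 1 / λ_sys = 4510 h

4510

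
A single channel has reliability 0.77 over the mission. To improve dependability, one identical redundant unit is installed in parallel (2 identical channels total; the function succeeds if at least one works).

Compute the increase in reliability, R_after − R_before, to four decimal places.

0.1771

R_before = 0.77
R_after = 1 − (1 − 0.77)^2 = 0.9471
ΔR = 0.9471 − 0.77 = 0.1771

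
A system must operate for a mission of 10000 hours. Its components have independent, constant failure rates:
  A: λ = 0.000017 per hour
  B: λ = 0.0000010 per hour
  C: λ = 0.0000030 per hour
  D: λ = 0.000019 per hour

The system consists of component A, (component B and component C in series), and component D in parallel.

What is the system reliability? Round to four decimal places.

0.9989

R(A) = exp(−0.000017 × 10000) = 0.843665
R(B) = exp(−0.0000010 × 10000) = 0.990050
R(C) = exp(−0.0000030 × 10000) = 0.970446
R(D) = exp(−0.000019 × 10000) = 0.826959
Series (B and C): 0.990050 × 0.970446 = 0.960790
Parallel (A, [0.960790], and D): 1 − (1 − 0.843665)(1 − 0.960790)(1 − 0.826959) = 0.9989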